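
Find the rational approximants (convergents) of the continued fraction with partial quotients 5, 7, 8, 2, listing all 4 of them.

5/1, 36/7, 293/57, 622/121

Using the convergent recurrence p_i = a_i*p_{i-1} + p_{i-2}, q_i = a_i*q_{i-1} + q_{i-2} with p_{-2}=0, p_{-1}=1, q_{-2}=1, q_{-1}=0:
  i=0: a_0=5, p_0 = 5*1 + 0 = 5, q_0 = 5*0 + 1 = 1.
  i=1: a_1=7, p_1 = 7*5 + 1 = 36, q_1 = 7*1 + 0 = 7.
  i=2: a_2=8, p_2 = 8*36 + 5 = 293, q_2 = 8*7 + 1 = 57.
  i=3: a_3=2, p_3 = 2*293 + 36 = 622, q_3 = 2*57 + 7 = 121.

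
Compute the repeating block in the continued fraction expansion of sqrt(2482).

[49; (1, 4, 1, 1, 4, 1, 98)]

Write x_i = (sqrt(2482) + m_i)/d_i with (m_0, d_0) = (0, 1). a_0 = floor(sqrt(2482)) = 49, since 49^2 = 2401 <= 2482 < 2500 = 50^2.
Iterate m_{i+1} = d_i*a_i - m_i, d_{i+1} = (2482 - m_{i+1}^2)/d_i, a_{i+1} = floor((a_0 + m_{i+1})/d_{i+1}):
  m_1 = 1*49 - 0 = 49, d_1 = (2482 - 49^2)/1 = 81/1 = 81, a_1 = floor((49 + 49)/81) = 1.
  m_2 = 81*1 - 49 = 32, d_2 = (2482 - 32^2)/81 = 1458/81 = 18, a_2 = floor((49 + 32)/18) = 4.
  m_3 = 18*4 - 32 = 40, d_3 = (2482 - 40^2)/18 = 882/18 = 49, a_3 = floor((49 + 40)/49) = 1.
  m_4 = 49*1 - 40 = 9, d_4 = (2482 - 9^2)/49 = 2401/49 = 49, a_4 = floor((49 + 9)/49) = 1.
  m_5 = 49*1 - 9 = 40, d_5 = (2482 - 40^2)/49 = 882/49 = 18, a_5 = floor((49 + 40)/18) = 4.
  m_6 = 18*4 - 40 = 32, d_6 = (2482 - 32^2)/18 = 1458/18 = 81, a_6 = floor((49 + 32)/81) = 1.
  m_7 = 81*1 - 32 = 49, d_7 = (2482 - 49^2)/81 = 81/81 = 1, a_7 = floor((49 + 49)/1) = 98.
  m_8 = 1*98 - 49 = 49, d_8 = (2482 - 49^2)/1 = 81/1 = 81: (m_8, d_8) = (m_1, d_1) = (49, 81), so from here the quotients repeat a_1, ..., a_7; the period length is 7.
Hence the expansion of sqrt(2482) is a_0 = 49 followed by the repeating block 1, 4, 1, 1, 4, 1, 98 (period 7).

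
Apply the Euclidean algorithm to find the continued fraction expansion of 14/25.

Run the Euclidean algorithm on 14 and 25; the successive quotients are the partial quotients a_0, a_1, ... (each step inverts the fractional part left over by the previous one):
  14 = 0*25 + 14, so a_0 = 0.
  25 = 1*14 + 11, so a_1 = 1.
  14 = 1*11 + 3, so a_2 = 1.
  11 = 3*3 + 2, so a_3 = 3.
  3 = 1*2 + 1, so a_4 = 1.
  2 = 2*1 + 0, so a_5 = 2.
The remainder reaches 0 after 6 divisions, so the expansion has 6 partial quotients, read off in order.

[0; 1, 1, 3, 1, 2]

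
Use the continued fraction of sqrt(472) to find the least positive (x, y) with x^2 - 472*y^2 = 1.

(x, y) = (306917, 14127)

First expand sqrt(472) as a continued fraction. With x_i = (sqrt(472) + m_i)/d_i and (m_0, d_0) = (0, 1): a_0 = floor(sqrt(472)) = 21, since 21^2 = 441 <= 472 < 484 = 22^2.
Iterate m_{i+1} = d_i*a_i - m_i, d_{i+1} = (472 - m_{i+1}^2)/d_i, a_{i+1} = floor((a_0 + m_{i+1})/d_{i+1}):
  m_1 = 1*21 - 0 = 21, d_1 = (472 - 21^2)/1 = 31/1 = 31, a_1 = floor((21 + 21)/31) = 1.
  m_2 = 31*1 - 21 = 10, d_2 = (472 - 10^2)/31 = 372/31 = 12, a_2 = floor((21 + 10)/12) = 2.
  m_3 = 12*2 - 10 = 14, d_3 = (472 - 14^2)/12 = 276/12 = 23, a_3 = floor((21 + 14)/23) = 1.
  m_4 = 23*1 - 14 = 9, d_4 = (472 - 9^2)/23 = 391/23 = 17, a_4 = floor((21 + 9)/17) = 1.
  m_5 = 17*1 - 9 = 8, d_5 = (472 - 8^2)/17 = 408/17 = 24, a_5 = floor((21 + 8)/24) = 1.
  m_6 = 24*1 - 8 = 16, d_6 = (472 - 16^2)/24 = 216/24 = 9, a_6 = floor((21 + 16)/9) = 4.
  m_7 = 9*4 - 16 = 20, d_7 = (472 - 20^2)/9 = 72/9 = 8, a_7 = floor((21 + 20)/8) = 5.
  m_8 = 8*5 - 20 = 20, d_8 = (472 - 20^2)/8 = 72/8 = 9, a_8 = floor((21 + 20)/9) = 4.
  m_9 = 9*4 - 20 = 16, d_9 = (472 - 16^2)/9 = 216/9 = 24, a_9 = floor((21 + 16)/24) = 1.
  m_10 = 24*1 - 16 = 8, d_10 = (472 - 8^2)/24 = 408/24 = 17, a_10 = floor((21 + 8)/17) = 1.
  m_11 = 17*1 - 8 = 9, d_11 = (472 - 9^2)/17 = 391/17 = 23, a_11 = floor((21 + 9)/23) = 1.
  m_12 = 23*1 - 9 = 14, d_12 = (472 - 14^2)/23 = 276/23 = 12, a_12 = floor((21 + 14)/12) = 2.
  m_13 = 12*2 - 14 = 10, d_13 = (472 - 10^2)/12 = 372/12 = 31, a_13 = floor((21 + 10)/31) = 1.
  m_14 = 31*1 - 10 = 21, d_14 = (472 - 21^2)/31 = 31/31 = 1, a_14 = floor((21 + 21)/1) = 42.
  m_15 = 1*42 - 21 = 21, d_15 = (472 - 21^2)/1 = 31/1 = 31: (m_15, d_15) = (m_1, d_1) = (21, 31), so from here the quotients repeat a_1, ..., a_14; the period length is 14.
So sqrt(472) = [21; (1, 2, 1, 1, 1, 4, 5, 4, 1, 1, 1, 2, 1, 42)] with period length k = 14.
k is even, so the fundamental solution of x^2 - 472y^2 = 1 is (p_{k-1}, q_{k-1}) = (p_13, q_13); compute convergents through index 13.
Convergents (p_i = a_i*p_{i-1} + p_{i-2}, q_i = a_i*q_{i-1} + q_{i-2} with p_{-2}=0, p_{-1}=1, q_{-2}=1, q_{-1}=0):
  i=0: a_0=21, p_0 = 21*1 + 0 = 21, q_0 = 21*0 + 1 = 1.
  i=1: a_1=1, p_1 = 1*21 + 1 = 22, q_1 = 1*1 + 0 = 1.
  i=2: a_2=2, p_2 = 2*22 + 21 = 65, q_2 = 2*1 + 1 = 3.
  i=3: a_3=1, p_3 = 1*65 + 22 = 87, q_3 = 1*3 + 1 = 4.
  i=4: a_4=1, p_4 = 1*87 + 65 = 152, q_4 = 1*4 + 3 = 7.
  i=5: a_5=1, p_5 = 1*152 + 87 = 239, q_5 = 1*7 + 4 = 11.
  i=6: a_6=4, p_6 = 4*239 + 152 = 1108, q_6 = 4*11 + 7 = 51.
  i=7: a_7=5, p_7 = 5*1108 + 239 = 5779, q_7 = 5*51 + 11 = 266.
  i=8: a_8=4, p_8 = 4*5779 + 1108 = 24224, q_8 = 4*266 + 51 = 1115.
  i=9: a_9=1, p_9 = 1*24224 + 5779 = 30003, q_9 = 1*1115 + 266 = 1381.
  i=10: a_10=1, p_10 = 1*30003 + 24224 = 54227, q_10 = 1*1381 + 1115 = 2496.
  i=11: a_11=1, p_11 = 1*54227 + 30003 = 84230, q_11 = 1*2496 + 1381 = 3877.
  i=12: a_12=2, p_12 = 2*84230 + 54227 = 222687, q_12 = 2*3877 + 2496 = 10250.
  i=13: a_13=1, p_13 = 1*222687 + 84230 = 306917, q_13 = 1*10250 + 3877 = 14127.
Check: 306917^2 - 472*14127^2 = 94198044889 - 94198044888 = 1, so (x, y) = (306917, 14127) solves the equation, and by the theorem it is the least positive solution.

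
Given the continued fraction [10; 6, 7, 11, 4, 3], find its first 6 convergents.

10/1, 61/6, 437/43, 4868/479, 19909/1959, 64595/6356

Using the convergent recurrence p_i = a_i*p_{i-1} + p_{i-2}, q_i = a_i*q_{i-1} + q_{i-2} with p_{-2}=0, p_{-1}=1, q_{-2}=1, q_{-1}=0:
  i=0: a_0=10, p_0 = 10*1 + 0 = 10, q_0 = 10*0 + 1 = 1.
  i=1: a_1=6, p_1 = 6*10 + 1 = 61, q_1 = 6*1 + 0 = 6.
  i=2: a_2=7, p_2 = 7*61 + 10 = 437, q_2 = 7*6 + 1 = 43.
  i=3: a_3=11, p_3 = 11*437 + 61 = 4868, q_3 = 11*43 + 6 = 479.
  i=4: a_4=4, p_4 = 4*4868 + 437 = 19909, q_4 = 4*479 + 43 = 1959.
  i=5: a_5=3, p_5 = 3*19909 + 4868 = 64595, q_5 = 3*1959 + 479 = 6356.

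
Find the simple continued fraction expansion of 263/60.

Run the Euclidean algorithm on 263 and 60; the successive quotients are the partial quotients a_0, a_1, ... (each step inverts the fractional part left over by the previous one):
  263 = 4*60 + 23, so a_0 = 4.
  60 = 2*23 + 14, so a_1 = 2.
  23 = 1*14 + 9, so a_2 = 1.
  14 = 1*9 + 5, so a_3 = 1.
  9 = 1*5 + 4, so a_4 = 1.
  5 = 1*4 + 1, so a_5 = 1.
  4 = 4*1 + 0, so a_6 = 4.
The remainder reaches 0 after 7 divisions, so the expansion has 7 partial quotients, read off in order.

[4; 2, 1, 1, 1, 1, 4]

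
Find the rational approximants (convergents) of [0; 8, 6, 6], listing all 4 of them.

0/1, 1/8, 6/49, 37/302

Using the convergent recurrence p_i = a_i*p_{i-1} + p_{i-2}, q_i = a_i*q_{i-1} + q_{i-2} with p_{-2}=0, p_{-1}=1, q_{-2}=1, q_{-1}=0:
  i=0: a_0=0, p_0 = 0*1 + 0 = 0, q_0 = 0*0 + 1 = 1.
  i=1: a_1=8, p_1 = 8*0 + 1 = 1, q_1 = 8*1 + 0 = 8.
  i=2: a_2=6, p_2 = 6*1 + 0 = 6, q_2 = 6*8 + 1 = 49.
  i=3: a_3=6, p_3 = 6*6 + 1 = 37, q_3 = 6*49 + 8 = 302.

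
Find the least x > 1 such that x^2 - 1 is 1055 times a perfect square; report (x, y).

(x, y) = (1689, 52)

First expand sqrt(1055) as a continued fraction. With x_i = (sqrt(1055) + m_i)/d_i and (m_0, d_0) = (0, 1): a_0 = floor(sqrt(1055)) = 32, since 32^2 = 1024 <= 1055 < 1089 = 33^2.
Iterate m_{i+1} = d_i*a_i - m_i, d_{i+1} = (1055 - m_{i+1}^2)/d_i, a_{i+1} = floor((a_0 + m_{i+1})/d_{i+1}):
  m_1 = 1*32 - 0 = 32, d_1 = (1055 - 32^2)/1 = 31/1 = 31, a_1 = floor((32 + 32)/31) = 2.
  m_2 = 31*2 - 32 = 30, d_2 = (1055 - 30^2)/31 = 155/31 = 5, a_2 = floor((32 + 30)/5) = 12.
  m_3 = 5*12 - 30 = 30, d_3 = (1055 - 30^2)/5 = 155/5 = 31, a_3 = floor((32 + 30)/31) = 2.
  m_4 = 31*2 - 30 = 32, d_4 = (1055 - 32^2)/31 = 31/31 = 1, a_4 = floor((32 + 32)/1) = 64.
  m_5 = 1*64 - 32 = 32, d_5 = (1055 - 32^2)/1 = 31/1 = 31: (m_5, d_5) = (m_1, d_1) = (32, 31), so from here the quotients repeat a_1, ..., a_4; the period length is 4.
So sqrt(1055) = [32; (2, 12, 2, 64)] with period length k = 4.
k is even, so the fundamental solution of x^2 - 1055y^2 = 1 is (p_{k-1}, q_{k-1}) = (p_3, q_3); compute convergents through index 3.
Convergents (p_i = a_i*p_{i-1} + p_{i-2}, q_i = a_i*q_{i-1} + q_{i-2} with p_{-2}=0, p_{-1}=1, q_{-2}=1, q_{-1}=0):
  i=0: a_0=32, p_0 = 32*1 + 0 = 32, q_0 = 32*0 + 1 = 1.
  i=1: a_1=2, p_1 = 2*32 + 1 = 65, q_1 = 2*1 + 0 = 2.
  i=2: a_2=12, p_2 = 12*65 + 32 = 812, q_2 = 12*2 + 1 = 25.
  i=3: a_3=2, p_3 = 2*812 + 65 = 1689, q_3 = 2*25 + 2 = 52.
Check: 1689^2 - 1055*52^2 = 2852721 - 2852720 = 1, so (x, y) = (1689, 52) solves the equation, and by the theorem it is the least positive solution.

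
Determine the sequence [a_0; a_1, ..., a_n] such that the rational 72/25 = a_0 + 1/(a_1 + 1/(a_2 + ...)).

Run the Euclidean algorithm on 72 and 25; the successive quotients are the partial quotients a_0, a_1, ... (each step inverts the fractional part left over by the previous one):
  72 = 2*25 + 22, so a_0 = 2.
  25 = 1*22 + 3, so a_1 = 1.
  22 = 7*3 + 1, so a_2 = 7.
  3 = 3*1 + 0, so a_3 = 3.
The remainder reaches 0 after 4 divisions, so the expansion has 4 partial quotients, read off in order.

[2; 1, 7, 3]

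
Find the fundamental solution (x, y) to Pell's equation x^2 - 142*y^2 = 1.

(x, y) = (143, 12)

First expand sqrt(142) as a continued fraction. With x_i = (sqrt(142) + m_i)/d_i and (m_0, d_0) = (0, 1): a_0 = floor(sqrt(142)) = 11, since 11^2 = 121 <= 142 < 144 = 12^2.
Iterate m_{i+1} = d_i*a_i - m_i, d_{i+1} = (142 - m_{i+1}^2)/d_i, a_{i+1} = floor((a_0 + m_{i+1})/d_{i+1}):
  m_1 = 1*11 - 0 = 11, d_1 = (142 - 11^2)/1 = 21/1 = 21, a_1 = floor((11 + 11)/21) = 1.
  m_2 = 21*1 - 11 = 10, d_2 = (142 - 10^2)/21 = 42/21 = 2, a_2 = floor((11 + 10)/2) = 10.
  m_3 = 2*10 - 10 = 10, d_3 = (142 - 10^2)/2 = 42/2 = 21, a_3 = floor((11 + 10)/21) = 1.
  m_4 = 21*1 - 10 = 11, d_4 = (142 - 11^2)/21 = 21/21 = 1, a_4 = floor((11 + 11)/1) = 22.
  m_5 = 1*22 - 11 = 11, d_5 = (142 - 11^2)/1 = 21/1 = 21: (m_5, d_5) = (m_1, d_1) = (11, 21), so from here the quotients repeat a_1, ..., a_4; the period length is 4.
So sqrt(142) = [11; (1, 10, 1, 22)] with period length k = 4.
k is even, so the fundamental solution of x^2 - 142y^2 = 1 is (p_{k-1}, q_{k-1}) = (p_3, q_3); compute convergents through index 3.
Convergents (p_i = a_i*p_{i-1} + p_{i-2}, q_i = a_i*q_{i-1} + q_{i-2} with p_{-2}=0, p_{-1}=1, q_{-2}=1, q_{-1}=0):
  i=0: a_0=11, p_0 = 11*1 + 0 = 11, q_0 = 11*0 + 1 = 1.
  i=1: a_1=1, p_1 = 1*11 + 1 = 12, q_1 = 1*1 + 0 = 1.
  i=2: a_2=10, p_2 = 10*12 + 11 = 131, q_2 = 10*1 + 1 = 11.
  i=3: a_3=1, p_3 = 1*131 + 12 = 143, q_3 = 1*11 + 1 = 12.
Check: 143^2 - 142*12^2 = 20449 - 20448 = 1, so (x, y) = (143, 12) solves the equation, and by the theorem it is the least positive solution.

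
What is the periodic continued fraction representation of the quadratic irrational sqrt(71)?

[8; (2, 2, 1, 7, 1, 2, 2, 16)]

Write x_i = (sqrt(71) + m_i)/d_i with (m_0, d_0) = (0, 1). a_0 = floor(sqrt(71)) = 8, since 8^2 = 64 <= 71 < 81 = 9^2.
Iterate m_{i+1} = d_i*a_i - m_i, d_{i+1} = (71 - m_{i+1}^2)/d_i, a_{i+1} = floor((a_0 + m_{i+1})/d_{i+1}):
  m_1 = 1*8 - 0 = 8, d_1 = (71 - 8^2)/1 = 7/1 = 7, a_1 = floor((8 + 8)/7) = 2.
  m_2 = 7*2 - 8 = 6, d_2 = (71 - 6^2)/7 = 35/7 = 5, a_2 = floor((8 + 6)/5) = 2.
  m_3 = 5*2 - 6 = 4, d_3 = (71 - 4^2)/5 = 55/5 = 11, a_3 = floor((8 + 4)/11) = 1.
  m_4 = 11*1 - 4 = 7, d_4 = (71 - 7^2)/11 = 22/11 = 2, a_4 = floor((8 + 7)/2) = 7.
  m_5 = 2*7 - 7 = 7, d_5 = (71 - 7^2)/2 = 22/2 = 11, a_5 = floor((8 + 7)/11) = 1.
  m_6 = 11*1 - 7 = 4, d_6 = (71 - 4^2)/11 = 55/11 = 5, a_6 = floor((8 + 4)/5) = 2.
  m_7 = 5*2 - 4 = 6, d_7 = (71 - 6^2)/5 = 35/5 = 7, a_7 = floor((8 + 6)/7) = 2.
  m_8 = 7*2 - 6 = 8, d_8 = (71 - 8^2)/7 = 7/7 = 1, a_8 = floor((8 + 8)/1) = 16.
  m_9 = 1*16 - 8 = 8, d_9 = (71 - 8^2)/1 = 7/1 = 7: (m_9, d_9) = (m_1, d_1) = (8, 7), so from here the quotients repeat a_1, ..., a_8; the period length is 8.
Hence the expansion of sqrt(71) is a_0 = 8 followed by the repeating block 2, 2, 1, 7, 1, 2, 2, 16 (period 8).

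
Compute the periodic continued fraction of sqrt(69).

[8; (3, 3, 1, 4, 1, 3, 3, 16)]

Write x_i = (sqrt(69) + m_i)/d_i with (m_0, d_0) = (0, 1). a_0 = floor(sqrt(69)) = 8, since 8^2 = 64 <= 69 < 81 = 9^2.
Iterate m_{i+1} = d_i*a_i - m_i, d_{i+1} = (69 - m_{i+1}^2)/d_i, a_{i+1} = floor((a_0 + m_{i+1})/d_{i+1}):
  m_1 = 1*8 - 0 = 8, d_1 = (69 - 8^2)/1 = 5/1 = 5, a_1 = floor((8 + 8)/5) = 3.
  m_2 = 5*3 - 8 = 7, d_2 = (69 - 7^2)/5 = 20/5 = 4, a_2 = floor((8 + 7)/4) = 3.
  m_3 = 4*3 - 7 = 5, d_3 = (69 - 5^2)/4 = 44/4 = 11, a_3 = floor((8 + 5)/11) = 1.
  m_4 = 11*1 - 5 = 6, d_4 = (69 - 6^2)/11 = 33/11 = 3, a_4 = floor((8 + 6)/3) = 4.
  m_5 = 3*4 - 6 = 6, d_5 = (69 - 6^2)/3 = 33/3 = 11, a_5 = floor((8 + 6)/11) = 1.
  m_6 = 11*1 - 6 = 5, d_6 = (69 - 5^2)/11 = 44/11 = 4, a_6 = floor((8 + 5)/4) = 3.
  m_7 = 4*3 - 5 = 7, d_7 = (69 - 7^2)/4 = 20/4 = 5, a_7 = floor((8 + 7)/5) = 3.
  m_8 = 5*3 - 7 = 8, d_8 = (69 - 8^2)/5 = 5/5 = 1, a_8 = floor((8 + 8)/1) = 16.
  m_9 = 1*16 - 8 = 8, d_9 = (69 - 8^2)/1 = 5/1 = 5: (m_9, d_9) = (m_1, d_1) = (8, 5), so from here the quotients repeat a_1, ..., a_8; the period length is 8.
Hence the expansion of sqrt(69) is a_0 = 8 followed by the repeating block 3, 3, 1, 4, 1, 3, 3, 16 (period 8).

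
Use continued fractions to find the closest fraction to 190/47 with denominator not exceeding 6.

Expand x = 190/47 as a continued fraction with the Euclidean algorithm:
  190 = 4*47 + 2, so a_0 = 4.
  47 = 23*2 + 1, so a_1 = 23.
  2 = 2*1 + 0, so a_2 = 2.
so x = [4; 23, 2].
Convergents (p_i = a_i*p_{i-1} + p_{i-2}, q_i = a_i*q_{i-1} + q_{i-2} with p_{-2}=0, p_{-1}=1, q_{-2}=1, q_{-1}=0), until the denominator exceeds 6:
  i=0: a_0=4, p_0 = 4*1 + 0 = 4, q_0 = 4*0 + 1 = 1.
  i=1: a_1=23, p_1 = 23*4 + 1 = 93, q_1 = 23*1 + 0 = 23.
q_1 = 23 > 6, so the last convergent with denominator <= 6 is p_0/q_0 = 4/1.
The closest fraction with denominator <= 6 is either p_0/q_0 or the intermediate fraction (k*p_0 + p_{-1})/(k*q_0 + q_{-1}) with the largest k >= 1 whose denominator stays <= 6; these approach x as k grows, and every other convergent or intermediate fraction in range is farther away.
Largest k: floor((6 - q_{-1})/q_0) = floor((6 - 0)/1) = 6 (using the seeds p_{-1} = 1, q_{-1} = 0).
That gives (6*4 + 1)/(6*1 + 0) = 25/6.
Compare the errors: |x - 4/1| = |190*1 - 4*47|/(47*1) = 2/47, and |x - 25/6| = |190*6 - 25*47|/(47*6) = 35/282.
Cross-multiplying, 2*282 = 564 < 1645 = 35*47, so 2/47 is smaller: the convergent 4/1 is closer to x than 25/6.

4/1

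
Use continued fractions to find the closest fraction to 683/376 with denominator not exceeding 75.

89/49

Expand x = 683/376 as a continued fraction with the Euclidean algorithm:
  683 = 1*376 + 307, so a_0 = 1.
  376 = 1*307 + 69, so a_1 = 1.
  307 = 4*69 + 31, so a_2 = 4.
  69 = 2*31 + 7, so a_3 = 2.
  31 = 4*7 + 3, so a_4 = 4.
  7 = 2*3 + 1, so a_5 = 2.
  3 = 3*1 + 0, so a_6 = 3.
so x = [1; 1, 4, 2, 4, 2, 3].
Convergents (p_i = a_i*p_{i-1} + p_{i-2}, q_i = a_i*q_{i-1} + q_{i-2} with p_{-2}=0, p_{-1}=1, q_{-2}=1, q_{-1}=0), until the denominator exceeds 75:
  i=0: a_0=1, p_0 = 1*1 + 0 = 1, q_0 = 1*0 + 1 = 1.
  i=1: a_1=1, p_1 = 1*1 + 1 = 2, q_1 = 1*1 + 0 = 1.
  i=2: a_2=4, p_2 = 4*2 + 1 = 9, q_2 = 4*1 + 1 = 5.
  i=3: a_3=2, p_3 = 2*9 + 2 = 20, q_3 = 2*5 + 1 = 11.
  i=4: a_4=4, p_4 = 4*20 + 9 = 89, q_4 = 4*11 + 5 = 49.
  i=5: a_5=2, p_5 = 2*89 + 20 = 198, q_5 = 2*49 + 11 = 109.
q_5 = 109 > 75, so the last convergent with denominator <= 75 is p_4/q_4 = 89/49.
The closest fraction with denominator <= 75 is either p_4/q_4 or the intermediate fraction (k*p_4 + p_3)/(k*q_4 + q_3) with the largest k >= 1 whose denominator stays <= 75; these approach x as k grows, and every other convergent or intermediate fraction in range is farther away.
Largest k: floor((75 - q_3)/q_4) = floor((75 - 11)/49) = 1.
That gives (1*89 + 20)/(1*49 + 11) = 109/60.
Compare the errors: |x - 89/49| = |683*49 - 89*376|/(376*49) = 3/18424, and |x - 109/60| = |683*60 - 109*376|/(376*60) = 4/22560.
Cross-multiplying, 3*22560 = 67680 < 73696 = 4*18424, so 3/18424 is smaller: the convergent 89/49 is closer to x than 109/60.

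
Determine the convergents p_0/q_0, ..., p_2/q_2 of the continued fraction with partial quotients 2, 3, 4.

Using the convergent recurrence p_i = a_i*p_{i-1} + p_{i-2}, q_i = a_i*q_{i-1} + q_{i-2} with p_{-2}=0, p_{-1}=1, q_{-2}=1, q_{-1}=0:
  i=0: a_0=2, p_0 = 2*1 + 0 = 2, q_0 = 2*0 + 1 = 1.
  i=1: a_1=3, p_1 = 3*2 + 1 = 7, q_1 = 3*1 + 0 = 3.
  i=2: a_2=4, p_2 = 4*7 + 2 = 30, q_2 = 4*3 + 1 = 13.

2/1, 7/3, 30/13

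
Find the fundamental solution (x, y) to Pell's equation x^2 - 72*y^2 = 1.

First expand sqrt(72) as a continued fraction. With x_i = (sqrt(72) + m_i)/d_i and (m_0, d_0) = (0, 1): a_0 = floor(sqrt(72)) = 8, since 8^2 = 64 <= 72 < 81 = 9^2.
Iterate m_{i+1} = d_i*a_i - m_i, d_{i+1} = (72 - m_{i+1}^2)/d_i, a_{i+1} = floor((a_0 + m_{i+1})/d_{i+1}):
  m_1 = 1*8 - 0 = 8, d_1 = (72 - 8^2)/1 = 8/1 = 8, a_1 = floor((8 + 8)/8) = 2.
  m_2 = 8*2 - 8 = 8, d_2 = (72 - 8^2)/8 = 8/8 = 1, a_2 = floor((8 + 8)/1) = 16.
  m_3 = 1*16 - 8 = 8, d_3 = (72 - 8^2)/1 = 8/1 = 8: (m_3, d_3) = (m_1, d_1) = (8, 8), so from here the quotients repeat a_1, a_2; the period length is 2.
So sqrt(72) = [8; (2, 16)] with period length k = 2.
k is even, so the fundamental solution of x^2 - 72y^2 = 1 is (p_{k-1}, q_{k-1}) = (p_1, q_1); compute convergents through index 1.
Convergents (p_i = a_i*p_{i-1} + p_{i-2}, q_i = a_i*q_{i-1} + q_{i-2} with p_{-2}=0, p_{-1}=1, q_{-2}=1, q_{-1}=0):
  i=0: a_0=8, p_0 = 8*1 + 0 = 8, q_0 = 8*0 + 1 = 1.
  i=1: a_1=2, p_1 = 2*8 + 1 = 17, q_1 = 2*1 + 0 = 2.
Check: 17^2 - 72*2^2 = 289 - 288 = 1, so (x, y) = (17, 2) solves the equation, and by the theorem it is the least positive solution.

(x, y) = (17, 2)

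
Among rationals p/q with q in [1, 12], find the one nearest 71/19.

41/11

Expand x = 71/19 as a continued fraction with the Euclidean algorithm:
  71 = 3*19 + 14, so a_0 = 3.
  19 = 1*14 + 5, so a_1 = 1.
  14 = 2*5 + 4, so a_2 = 2.
  5 = 1*4 + 1, so a_3 = 1.
  4 = 4*1 + 0, so a_4 = 4.
so x = [3; 1, 2, 1, 4].
Convergents (p_i = a_i*p_{i-1} + p_{i-2}, q_i = a_i*q_{i-1} + q_{i-2} with p_{-2}=0, p_{-1}=1, q_{-2}=1, q_{-1}=0), until the denominator exceeds 12:
  i=0: a_0=3, p_0 = 3*1 + 0 = 3, q_0 = 3*0 + 1 = 1.
  i=1: a_1=1, p_1 = 1*3 + 1 = 4, q_1 = 1*1 + 0 = 1.
  i=2: a_2=2, p_2 = 2*4 + 3 = 11, q_2 = 2*1 + 1 = 3.
  i=3: a_3=1, p_3 = 1*11 + 4 = 15, q_3 = 1*3 + 1 = 4.
  i=4: a_4=4, p_4 = 4*15 + 11 = 71, q_4 = 4*4 + 3 = 19.
q_4 = 19 > 12, so the last convergent with denominator <= 12 is p_3/q_3 = 15/4.
The closest fraction with denominator <= 12 is either p_3/q_3 or the intermediate fraction (k*p_3 + p_2)/(k*q_3 + q_2) with the largest k >= 1 whose denominator stays <= 12; these approach x as k grows, and every other convergent or intermediate fraction in range is farther away.
Largest k: floor((12 - q_2)/q_3) = floor((12 - 3)/4) = 2.
That gives (2*15 + 11)/(2*4 + 3) = 41/11.
Compare the errors: |x - 15/4| = |71*4 - 15*19|/(19*4) = 1/76, and |x - 41/11| = |71*11 - 41*19|/(19*11) = 2/209.
Cross-multiplying, 2*76 = 152 < 209 = 1*209, so 2/209 is smaller: the intermediate fraction 41/11 is closer to x than 15/4.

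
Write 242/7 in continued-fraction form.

Run the Euclidean algorithm on 242 and 7; the successive quotients are the partial quotients a_0, a_1, ... (each step inverts the fractional part left over by the previous one):
  242 = 34*7 + 4, so a_0 = 34.
  7 = 1*4 + 3, so a_1 = 1.
  4 = 1*3 + 1, so a_2 = 1.
  3 = 3*1 + 0, so a_3 = 3.
The remainder reaches 0 after 4 divisions, so the expansion has 4 partial quotients, read off in order.

[34; 1, 1, 3]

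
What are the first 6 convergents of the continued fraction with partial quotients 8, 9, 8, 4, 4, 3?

Using the convergent recurrence p_i = a_i*p_{i-1} + p_{i-2}, q_i = a_i*q_{i-1} + q_{i-2} with p_{-2}=0, p_{-1}=1, q_{-2}=1, q_{-1}=0:
  i=0: a_0=8, p_0 = 8*1 + 0 = 8, q_0 = 8*0 + 1 = 1.
  i=1: a_1=9, p_1 = 9*8 + 1 = 73, q_1 = 9*1 + 0 = 9.
  i=2: a_2=8, p_2 = 8*73 + 8 = 592, q_2 = 8*9 + 1 = 73.
  i=3: a_3=4, p_3 = 4*592 + 73 = 2441, q_3 = 4*73 + 9 = 301.
  i=4: a_4=4, p_4 = 4*2441 + 592 = 10356, q_4 = 4*301 + 73 = 1277.
  i=5: a_5=3, p_5 = 3*10356 + 2441 = 33509, q_5 = 3*1277 + 301 = 4132.

8/1, 73/9, 592/73, 2441/301, 10356/1277, 33509/4132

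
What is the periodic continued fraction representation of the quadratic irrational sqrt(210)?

[14; (2, 28)]

Write x_i = (sqrt(210) + m_i)/d_i with (m_0, d_0) = (0, 1). a_0 = floor(sqrt(210)) = 14, since 14^2 = 196 <= 210 < 225 = 15^2.
Iterate m_{i+1} = d_i*a_i - m_i, d_{i+1} = (210 - m_{i+1}^2)/d_i, a_{i+1} = floor((a_0 + m_{i+1})/d_{i+1}):
  m_1 = 1*14 - 0 = 14, d_1 = (210 - 14^2)/1 = 14/1 = 14, a_1 = floor((14 + 14)/14) = 2.
  m_2 = 14*2 - 14 = 14, d_2 = (210 - 14^2)/14 = 14/14 = 1, a_2 = floor((14 + 14)/1) = 28.
  m_3 = 1*28 - 14 = 14, d_3 = (210 - 14^2)/1 = 14/1 = 14: (m_3, d_3) = (m_1, d_1) = (14, 14), so from here the quotients repeat a_1, a_2; the period length is 2.
Hence the expansion of sqrt(210) is a_0 = 14 followed by the repeating block 2, 28 (period 2).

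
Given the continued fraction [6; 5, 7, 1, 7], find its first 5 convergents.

Using the convergent recurrence p_i = a_i*p_{i-1} + p_{i-2}, q_i = a_i*q_{i-1} + q_{i-2} with p_{-2}=0, p_{-1}=1, q_{-2}=1, q_{-1}=0:
  i=0: a_0=6, p_0 = 6*1 + 0 = 6, q_0 = 6*0 + 1 = 1.
  i=1: a_1=5, p_1 = 5*6 + 1 = 31, q_1 = 5*1 + 0 = 5.
  i=2: a_2=7, p_2 = 7*31 + 6 = 223, q_2 = 7*5 + 1 = 36.
  i=3: a_3=1, p_3 = 1*223 + 31 = 254, q_3 = 1*36 + 5 = 41.
  i=4: a_4=7, p_4 = 7*254 + 223 = 2001, q_4 = 7*41 + 36 = 323.

6/1, 31/5, 223/36, 254/41, 2001/323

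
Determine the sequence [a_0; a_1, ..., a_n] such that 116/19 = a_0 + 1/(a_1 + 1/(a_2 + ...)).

[6; 9, 2]

Run the Euclidean algorithm on 116 and 19; the successive quotients are the partial quotients a_0, a_1, ... (each step inverts the fractional part left over by the previous one):
  116 = 6*19 + 2, so a_0 = 6.
  19 = 9*2 + 1, so a_1 = 9.
  2 = 2*1 + 0, so a_2 = 2.
The remainder reaches 0 after 3 divisions, so the expansion has 3 partial quotients, read off in order.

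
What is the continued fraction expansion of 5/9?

[0; 1, 1, 4]

Run the Euclidean algorithm on 5 and 9; the successive quotients are the partial quotients a_0, a_1, ... (each step inverts the fractional part left over by the previous one):
  5 = 0*9 + 5, so a_0 = 0.
  9 = 1*5 + 4, so a_1 = 1.
  5 = 1*4 + 1, so a_2 = 1.
  4 = 4*1 + 0, so a_3 = 4.
The remainder reaches 0 after 4 divisions, so the expansion has 4 partial quotients, read off in order.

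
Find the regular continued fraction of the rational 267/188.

Run the Euclidean algorithm on 267 and 188; the successive quotients are the partial quotients a_0, a_1, ... (each step inverts the fractional part left over by the previous one):
  267 = 1*188 + 79, so a_0 = 1.
  188 = 2*79 + 30, so a_1 = 2.
  79 = 2*30 + 19, so a_2 = 2.
  30 = 1*19 + 11, so a_3 = 1.
  19 = 1*11 + 8, so a_4 = 1.
  11 = 1*8 + 3, so a_5 = 1.
  8 = 2*3 + 2, so a_6 = 2.
  3 = 1*2 + 1, so a_7 = 1.
  2 = 2*1 + 0, so a_8 = 2.
The remainder reaches 0 after 9 divisions, so the expansion has 9 partial quotients, read off in order.

[1; 2, 2, 1, 1, 1, 2, 1, 2]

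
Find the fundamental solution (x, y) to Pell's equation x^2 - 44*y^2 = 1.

First expand sqrt(44) as a continued fraction. With x_i = (sqrt(44) + m_i)/d_i and (m_0, d_0) = (0, 1): a_0 = floor(sqrt(44)) = 6, since 6^2 = 36 <= 44 < 49 = 7^2.
Iterate m_{i+1} = d_i*a_i - m_i, d_{i+1} = (44 - m_{i+1}^2)/d_i, a_{i+1} = floor((a_0 + m_{i+1})/d_{i+1}):
  m_1 = 1*6 - 0 = 6, d_1 = (44 - 6^2)/1 = 8/1 = 8, a_1 = floor((6 + 6)/8) = 1.
  m_2 = 8*1 - 6 = 2, d_2 = (44 - 2^2)/8 = 40/8 = 5, a_2 = floor((6 + 2)/5) = 1.
  m_3 = 5*1 - 2 = 3, d_3 = (44 - 3^2)/5 = 35/5 = 7, a_3 = floor((6 + 3)/7) = 1.
  m_4 = 7*1 - 3 = 4, d_4 = (44 - 4^2)/7 = 28/7 = 4, a_4 = floor((6 + 4)/4) = 2.
  m_5 = 4*2 - 4 = 4, d_5 = (44 - 4^2)/4 = 28/4 = 7, a_5 = floor((6 + 4)/7) = 1.
  m_6 = 7*1 - 4 = 3, d_6 = (44 - 3^2)/7 = 35/7 = 5, a_6 = floor((6 + 3)/5) = 1.
  m_7 = 5*1 - 3 = 2, d_7 = (44 - 2^2)/5 = 40/5 = 8, a_7 = floor((6 + 2)/8) = 1.
  m_8 = 8*1 - 2 = 6, d_8 = (44 - 6^2)/8 = 8/8 = 1, a_8 = floor((6 + 6)/1) = 12.
  m_9 = 1*12 - 6 = 6, d_9 = (44 - 6^2)/1 = 8/1 = 8: (m_9, d_9) = (m_1, d_1) = (6, 8), so from here the quotients repeat a_1, ..., a_8; the period length is 8.
So sqrt(44) = [6; (1, 1, 1, 2, 1, 1, 1, 12)] with period length k = 8.
k is even, so the fundamental solution of x^2 - 44y^2 = 1 is (p_{k-1}, q_{k-1}) = (p_7, q_7); compute convergents through index 7.
Convergents (p_i = a_i*p_{i-1} + p_{i-2}, q_i = a_i*q_{i-1} + q_{i-2} with p_{-2}=0, p_{-1}=1, q_{-2}=1, q_{-1}=0):
  i=0: a_0=6, p_0 = 6*1 + 0 = 6, q_0 = 6*0 + 1 = 1.
  i=1: a_1=1, p_1 = 1*6 + 1 = 7, q_1 = 1*1 + 0 = 1.
  i=2: a_2=1, p_2 = 1*7 + 6 = 13, q_2 = 1*1 + 1 = 2.
  i=3: a_3=1, p_3 = 1*13 + 7 = 20, q_3 = 1*2 + 1 = 3.
  i=4: a_4=2, p_4 = 2*20 + 13 = 53, q_4 = 2*3 + 2 = 8.
  i=5: a_5=1, p_5 = 1*53 + 20 = 73, q_5 = 1*8 + 3 = 11.
  i=6: a_6=1, p_6 = 1*73 + 53 = 126, q_6 = 1*11 + 8 = 19.
  i=7: a_7=1, p_7 = 1*126 + 73 = 199, q_7 = 1*19 + 11 = 30.
Check: 199^2 - 44*30^2 = 39601 - 39600 = 1, so (x, y) = (199, 30) solves the equation, and by the theorem it is the least positive solution.

(x, y) = (199, 30)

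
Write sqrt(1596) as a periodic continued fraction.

Write x_i = (sqrt(1596) + m_i)/d_i with (m_0, d_0) = (0, 1). a_0 = floor(sqrt(1596)) = 39, since 39^2 = 1521 <= 1596 < 1600 = 40^2.
Iterate m_{i+1} = d_i*a_i - m_i, d_{i+1} = (1596 - m_{i+1}^2)/d_i, a_{i+1} = floor((a_0 + m_{i+1})/d_{i+1}):
  m_1 = 1*39 - 0 = 39, d_1 = (1596 - 39^2)/1 = 75/1 = 75, a_1 = floor((39 + 39)/75) = 1.
  m_2 = 75*1 - 39 = 36, d_2 = (1596 - 36^2)/75 = 300/75 = 4, a_2 = floor((39 + 36)/4) = 18.
  m_3 = 4*18 - 36 = 36, d_3 = (1596 - 36^2)/4 = 300/4 = 75, a_3 = floor((39 + 36)/75) = 1.
  m_4 = 75*1 - 36 = 39, d_4 = (1596 - 39^2)/75 = 75/75 = 1, a_4 = floor((39 + 39)/1) = 78.
  m_5 = 1*78 - 39 = 39, d_5 = (1596 - 39^2)/1 = 75/1 = 75: (m_5, d_5) = (m_1, d_1) = (39, 75), so from here the quotients repeat a_1, ..., a_4; the period length is 4.
Hence the expansion of sqrt(1596) is a_0 = 39 followed by the repeating block 1, 18, 1, 78 (period 4).

[39; (1, 18, 1, 78)]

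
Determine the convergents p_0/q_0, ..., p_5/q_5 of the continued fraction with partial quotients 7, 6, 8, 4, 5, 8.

Using the convergent recurrence p_i = a_i*p_{i-1} + p_{i-2}, q_i = a_i*q_{i-1} + q_{i-2} with p_{-2}=0, p_{-1}=1, q_{-2}=1, q_{-1}=0:
  i=0: a_0=7, p_0 = 7*1 + 0 = 7, q_0 = 7*0 + 1 = 1.
  i=1: a_1=6, p_1 = 6*7 + 1 = 43, q_1 = 6*1 + 0 = 6.
  i=2: a_2=8, p_2 = 8*43 + 7 = 351, q_2 = 8*6 + 1 = 49.
  i=3: a_3=4, p_3 = 4*351 + 43 = 1447, q_3 = 4*49 + 6 = 202.
  i=4: a_4=5, p_4 = 5*1447 + 351 = 7586, q_4 = 5*202 + 49 = 1059.
  i=5: a_5=8, p_5 = 8*7586 + 1447 = 62135, q_5 = 8*1059 + 202 = 8674.

7/1, 43/6, 351/49, 1447/202, 7586/1059, 62135/8674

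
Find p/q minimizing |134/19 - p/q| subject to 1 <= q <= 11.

Expand x = 134/19 as a continued fraction with the Euclidean algorithm:
  134 = 7*19 + 1, so a_0 = 7.
  19 = 19*1 + 0, so a_1 = 19.
so x = [7; 19].
Convergents (p_i = a_i*p_{i-1} + p_{i-2}, q_i = a_i*q_{i-1} + q_{i-2} with p_{-2}=0, p_{-1}=1, q_{-2}=1, q_{-1}=0), until the denominator exceeds 11:
  i=0: a_0=7, p_0 = 7*1 + 0 = 7, q_0 = 7*0 + 1 = 1.
  i=1: a_1=19, p_1 = 19*7 + 1 = 134, q_1 = 19*1 + 0 = 19.
q_1 = 19 > 11, so the last convergent with denominator <= 11 is p_0/q_0 = 7/1.
The closest fraction with denominator <= 11 is either p_0/q_0 or the intermediate fraction (k*p_0 + p_{-1})/(k*q_0 + q_{-1}) with the largest k >= 1 whose denominator stays <= 11; these approach x as k grows, and every other convergent or intermediate fraction in range is farther away.
Largest k: floor((11 - q_{-1})/q_0) = floor((11 - 0)/1) = 11 (using the seeds p_{-1} = 1, q_{-1} = 0).
That gives (11*7 + 1)/(11*1 + 0) = 78/11.
Compare the errors: |x - 7/1| = |134*1 - 7*19|/(19*1) = 1/19, and |x - 78/11| = |134*11 - 78*19|/(19*11) = 8/209.
Cross-multiplying, 8*19 = 152 < 209 = 1*209, so 8/209 is smaller: the intermediate fraction 78/11 is closer to x than 7/1.

78/11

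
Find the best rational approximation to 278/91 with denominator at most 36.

Expand x = 278/91 as a continued fraction with the Euclidean algorithm:
  278 = 3*91 + 5, so a_0 = 3.
  91 = 18*5 + 1, so a_1 = 18.
  5 = 5*1 + 0, so a_2 = 5.
so x = [3; 18, 5].
Convergents (p_i = a_i*p_{i-1} + p_{i-2}, q_i = a_i*q_{i-1} + q_{i-2} with p_{-2}=0, p_{-1}=1, q_{-2}=1, q_{-1}=0), until the denominator exceeds 36:
  i=0: a_0=3, p_0 = 3*1 + 0 = 3, q_0 = 3*0 + 1 = 1.
  i=1: a_1=18, p_1 = 18*3 + 1 = 55, q_1 = 18*1 + 0 = 18.
  i=2: a_2=5, p_2 = 5*55 + 3 = 278, q_2 = 5*18 + 1 = 91.
q_2 = 91 > 36, so the last convergent with denominator <= 36 is p_1/q_1 = 55/18.
The closest fraction with denominator <= 36 is either p_1/q_1 or the intermediate fraction (k*p_1 + p_0)/(k*q_1 + q_0) with the largest k >= 1 whose denominator stays <= 36; these approach x as k grows, and every other convergent or intermediate fraction in range is farther away.
Largest k: floor((36 - q_0)/q_1) = floor((36 - 1)/18) = 1.
That gives (1*55 + 3)/(1*18 + 1) = 58/19.
Compare the errors: |x - 55/18| = |278*18 - 55*91|/(91*18) = 1/1638, and |x - 58/19| = |278*19 - 58*91|/(91*19) = 4/1729.
Cross-multiplying, 1*1729 = 1729 < 6552 = 4*1638, so 1/1638 is smaller: the convergent 55/18 is closer to x than 58/19.

55/18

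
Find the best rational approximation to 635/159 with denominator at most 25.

Expand x = 635/159 as a continued fraction with the Euclidean algorithm:
  635 = 3*159 + 158, so a_0 = 3.
  159 = 1*158 + 1, so a_1 = 1.
  158 = 158*1 + 0, so a_2 = 158.
so x = [3; 1, 158].
Convergents (p_i = a_i*p_{i-1} + p_{i-2}, q_i = a_i*q_{i-1} + q_{i-2} with p_{-2}=0, p_{-1}=1, q_{-2}=1, q_{-1}=0), until the denominator exceeds 25:
  i=0: a_0=3, p_0 = 3*1 + 0 = 3, q_0 = 3*0 + 1 = 1.
  i=1: a_1=1, p_1 = 1*3 + 1 = 4, q_1 = 1*1 + 0 = 1.
  i=2: a_2=158, p_2 = 158*4 + 3 = 635, q_2 = 158*1 + 1 = 159.
q_2 = 159 > 25, so the last convergent with denominator <= 25 is p_1/q_1 = 4/1.
The closest fraction with denominator <= 25 is either p_1/q_1 or the intermediate fraction (k*p_1 + p_0)/(k*q_1 + q_0) with the largest k >= 1 whose denominator stays <= 25; these approach x as k grows, and every other convergent or intermediate fraction in range is farther away.
Largest k: floor((25 - q_0)/q_1) = floor((25 - 1)/1) = 24.
That gives (24*4 + 3)/(24*1 + 1) = 99/25.
Compare the errors: |x - 4/1| = |635*1 - 4*159|/(159*1) = 1/159, and |x - 99/25| = |635*25 - 99*159|/(159*25) = 134/3975.
Cross-multiplying, 1*3975 = 3975 < 21306 = 134*159, so 1/159 is smaller: the convergent 4/1 is closer to x than 99/25.

4/1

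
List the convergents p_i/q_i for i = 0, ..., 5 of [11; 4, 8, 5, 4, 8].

Using the convergent recurrence p_i = a_i*p_{i-1} + p_{i-2}, q_i = a_i*q_{i-1} + q_{i-2} with p_{-2}=0, p_{-1}=1, q_{-2}=1, q_{-1}=0:
  i=0: a_0=11, p_0 = 11*1 + 0 = 11, q_0 = 11*0 + 1 = 1.
  i=1: a_1=4, p_1 = 4*11 + 1 = 45, q_1 = 4*1 + 0 = 4.
  i=2: a_2=8, p_2 = 8*45 + 11 = 371, q_2 = 8*4 + 1 = 33.
  i=3: a_3=5, p_3 = 5*371 + 45 = 1900, q_3 = 5*33 + 4 = 169.
  i=4: a_4=4, p_4 = 4*1900 + 371 = 7971, q_4 = 4*169 + 33 = 709.
  i=5: a_5=8, p_5 = 8*7971 + 1900 = 65668, q_5 = 8*709 + 169 = 5841.

11/1, 45/4, 371/33, 1900/169, 7971/709, 65668/5841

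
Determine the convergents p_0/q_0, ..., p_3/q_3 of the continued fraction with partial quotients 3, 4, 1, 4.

Using the convergent recurrence p_i = a_i*p_{i-1} + p_{i-2}, q_i = a_i*q_{i-1} + q_{i-2} with p_{-2}=0, p_{-1}=1, q_{-2}=1, q_{-1}=0:
  i=0: a_0=3, p_0 = 3*1 + 0 = 3, q_0 = 3*0 + 1 = 1.
  i=1: a_1=4, p_1 = 4*3 + 1 = 13, q_1 = 4*1 + 0 = 4.
  i=2: a_2=1, p_2 = 1*13 + 3 = 16, q_2 = 1*4 + 1 = 5.
  i=3: a_3=4, p_3 = 4*16 + 13 = 77, q_3 = 4*5 + 4 = 24.

3/1, 13/4, 16/5, 77/24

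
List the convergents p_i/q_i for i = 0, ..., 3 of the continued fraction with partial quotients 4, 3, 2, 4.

4/1, 13/3, 30/7, 133/31

Using the convergent recurrence p_i = a_i*p_{i-1} + p_{i-2}, q_i = a_i*q_{i-1} + q_{i-2} with p_{-2}=0, p_{-1}=1, q_{-2}=1, q_{-1}=0:
  i=0: a_0=4, p_0 = 4*1 + 0 = 4, q_0 = 4*0 + 1 = 1.
  i=1: a_1=3, p_1 = 3*4 + 1 = 13, q_1 = 3*1 + 0 = 3.
  i=2: a_2=2, p_2 = 2*13 + 4 = 30, q_2 = 2*3 + 1 = 7.
  i=3: a_3=4, p_3 = 4*30 + 13 = 133, q_3 = 4*7 + 3 = 31.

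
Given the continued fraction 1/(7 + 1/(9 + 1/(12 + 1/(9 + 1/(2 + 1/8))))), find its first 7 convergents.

0/1, 1/7, 9/64, 109/775, 990/7039, 2089/14853, 17702/125863

Using the convergent recurrence p_i = a_i*p_{i-1} + p_{i-2}, q_i = a_i*q_{i-1} + q_{i-2} with p_{-2}=0, p_{-1}=1, q_{-2}=1, q_{-1}=0:
  i=0: a_0=0, p_0 = 0*1 + 0 = 0, q_0 = 0*0 + 1 = 1.
  i=1: a_1=7, p_1 = 7*0 + 1 = 1, q_1 = 7*1 + 0 = 7.
  i=2: a_2=9, p_2 = 9*1 + 0 = 9, q_2 = 9*7 + 1 = 64.
  i=3: a_3=12, p_3 = 12*9 + 1 = 109, q_3 = 12*64 + 7 = 775.
  i=4: a_4=9, p_4 = 9*109 + 9 = 990, q_4 = 9*775 + 64 = 7039.
  i=5: a_5=2, p_5 = 2*990 + 109 = 2089, q_5 = 2*7039 + 775 = 14853.
  i=6: a_6=8, p_6 = 8*2089 + 990 = 17702, q_6 = 8*14853 + 7039 = 125863.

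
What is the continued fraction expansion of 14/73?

[0; 5, 4, 1, 2]

Run the Euclidean algorithm on 14 and 73; the successive quotients are the partial quotients a_0, a_1, ... (each step inverts the fractional part left over by the previous one):
  14 = 0*73 + 14, so a_0 = 0.
  73 = 5*14 + 3, so a_1 = 5.
  14 = 4*3 + 2, so a_2 = 4.
  3 = 1*2 + 1, so a_3 = 1.
  2 = 2*1 + 0, so a_4 = 2.
The remainder reaches 0 after 5 divisions, so the expansion has 5 partial quotients, read off in order.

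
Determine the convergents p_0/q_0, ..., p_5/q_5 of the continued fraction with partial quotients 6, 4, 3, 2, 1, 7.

Using the convergent recurrence p_i = a_i*p_{i-1} + p_{i-2}, q_i = a_i*q_{i-1} + q_{i-2} with p_{-2}=0, p_{-1}=1, q_{-2}=1, q_{-1}=0:
  i=0: a_0=6, p_0 = 6*1 + 0 = 6, q_0 = 6*0 + 1 = 1.
  i=1: a_1=4, p_1 = 4*6 + 1 = 25, q_1 = 4*1 + 0 = 4.
  i=2: a_2=3, p_2 = 3*25 + 6 = 81, q_2 = 3*4 + 1 = 13.
  i=3: a_3=2, p_3 = 2*81 + 25 = 187, q_3 = 2*13 + 4 = 30.
  i=4: a_4=1, p_4 = 1*187 + 81 = 268, q_4 = 1*30 + 13 = 43.
  i=5: a_5=7, p_5 = 7*268 + 187 = 2063, q_5 = 7*43 + 30 = 331.

6/1, 25/4, 81/13, 187/30, 268/43, 2063/331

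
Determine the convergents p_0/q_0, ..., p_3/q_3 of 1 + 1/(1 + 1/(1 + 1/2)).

Using the convergent recurrence p_i = a_i*p_{i-1} + p_{i-2}, q_i = a_i*q_{i-1} + q_{i-2} with p_{-2}=0, p_{-1}=1, q_{-2}=1, q_{-1}=0:
  i=0: a_0=1, p_0 = 1*1 + 0 = 1, q_0 = 1*0 + 1 = 1.
  i=1: a_1=1, p_1 = 1*1 + 1 = 2, q_1 = 1*1 + 0 = 1.
  i=2: a_2=1, p_2 = 1*2 + 1 = 3, q_2 = 1*1 + 1 = 2.
  i=3: a_3=2, p_3 = 2*3 + 2 = 8, q_3 = 2*2 + 1 = 5.

1/1, 2/1, 3/2, 8/5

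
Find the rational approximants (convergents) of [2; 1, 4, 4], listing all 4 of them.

2/1, 3/1, 14/5, 59/21

Using the convergent recurrence p_i = a_i*p_{i-1} + p_{i-2}, q_i = a_i*q_{i-1} + q_{i-2} with p_{-2}=0, p_{-1}=1, q_{-2}=1, q_{-1}=0:
  i=0: a_0=2, p_0 = 2*1 + 0 = 2, q_0 = 2*0 + 1 = 1.
  i=1: a_1=1, p_1 = 1*2 + 1 = 3, q_1 = 1*1 + 0 = 1.
  i=2: a_2=4, p_2 = 4*3 + 2 = 14, q_2 = 4*1 + 1 = 5.
  i=3: a_3=4, p_3 = 4*14 + 3 = 59, q_3 = 4*5 + 1 = 21.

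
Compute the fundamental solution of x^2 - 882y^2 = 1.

First expand sqrt(882) as a continued fraction. With x_i = (sqrt(882) + m_i)/d_i and (m_0, d_0) = (0, 1): a_0 = floor(sqrt(882)) = 29, since 29^2 = 841 <= 882 < 900 = 30^2.
Iterate m_{i+1} = d_i*a_i - m_i, d_{i+1} = (882 - m_{i+1}^2)/d_i, a_{i+1} = floor((a_0 + m_{i+1})/d_{i+1}):
  m_1 = 1*29 - 0 = 29, d_1 = (882 - 29^2)/1 = 41/1 = 41, a_1 = floor((29 + 29)/41) = 1.
  m_2 = 41*1 - 29 = 12, d_2 = (882 - 12^2)/41 = 738/41 = 18, a_2 = floor((29 + 12)/18) = 2.
  m_3 = 18*2 - 12 = 24, d_3 = (882 - 24^2)/18 = 306/18 = 17, a_3 = floor((29 + 24)/17) = 3.
  m_4 = 17*3 - 24 = 27, d_4 = (882 - 27^2)/17 = 153/17 = 9, a_4 = floor((29 + 27)/9) = 6.
  m_5 = 9*6 - 27 = 27, d_5 = (882 - 27^2)/9 = 153/9 = 17, a_5 = floor((29 + 27)/17) = 3.
  m_6 = 17*3 - 27 = 24, d_6 = (882 - 24^2)/17 = 306/17 = 18, a_6 = floor((29 + 24)/18) = 2.
  m_7 = 18*2 - 24 = 12, d_7 = (882 - 12^2)/18 = 738/18 = 41, a_7 = floor((29 + 12)/41) = 1.
  m_8 = 41*1 - 12 = 29, d_8 = (882 - 29^2)/41 = 41/41 = 1, a_8 = floor((29 + 29)/1) = 58.
  m_9 = 1*58 - 29 = 29, d_9 = (882 - 29^2)/1 = 41/1 = 41: (m_9, d_9) = (m_1, d_1) = (29, 41), so from here the quotients repeat a_1, ..., a_8; the period length is 8.
So sqrt(882) = [29; (1, 2, 3, 6, 3, 2, 1, 58)] with period length k = 8.
k is even, so the fundamental solution of x^2 - 882y^2 = 1 is (p_{k-1}, q_{k-1}) = (p_7, q_7); compute convergents through index 7.
Convergents (p_i = a_i*p_{i-1} + p_{i-2}, q_i = a_i*q_{i-1} + q_{i-2} with p_{-2}=0, p_{-1}=1, q_{-2}=1, q_{-1}=0):
  i=0: a_0=29, p_0 = 29*1 + 0 = 29, q_0 = 29*0 + 1 = 1.
  i=1: a_1=1, p_1 = 1*29 + 1 = 30, q_1 = 1*1 + 0 = 1.
  i=2: a_2=2, p_2 = 2*30 + 29 = 89, q_2 = 2*1 + 1 = 3.
  i=3: a_3=3, p_3 = 3*89 + 30 = 297, q_3 = 3*3 + 1 = 10.
  i=4: a_4=6, p_4 = 6*297 + 89 = 1871, q_4 = 6*10 + 3 = 63.
  i=5: a_5=3, p_5 = 3*1871 + 297 = 5910, q_5 = 3*63 + 10 = 199.
  i=6: a_6=2, p_6 = 2*5910 + 1871 = 13691, q_6 = 2*199 + 63 = 461.
  i=7: a_7=1, p_7 = 1*13691 + 5910 = 19601, q_7 = 1*461 + 199 = 660.
Check: 19601^2 - 882*660^2 = 384199201 - 384199200 = 1, so (x, y) = (19601, 660) solves the equation, and by the theorem it is the least positive solution.

(x, y) = (19601, 660)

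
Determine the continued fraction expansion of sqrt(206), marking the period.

Write x_i = (sqrt(206) + m_i)/d_i with (m_0, d_0) = (0, 1). a_0 = floor(sqrt(206)) = 14, since 14^2 = 196 <= 206 < 225 = 15^2.
Iterate m_{i+1} = d_i*a_i - m_i, d_{i+1} = (206 - m_{i+1}^2)/d_i, a_{i+1} = floor((a_0 + m_{i+1})/d_{i+1}):
  m_1 = 1*14 - 0 = 14, d_1 = (206 - 14^2)/1 = 10/1 = 10, a_1 = floor((14 + 14)/10) = 2.
  m_2 = 10*2 - 14 = 6, d_2 = (206 - 6^2)/10 = 170/10 = 17, a_2 = floor((14 + 6)/17) = 1.
  m_3 = 17*1 - 6 = 11, d_3 = (206 - 11^2)/17 = 85/17 = 5, a_3 = floor((14 + 11)/5) = 5.
  m_4 = 5*5 - 11 = 14, d_4 = (206 - 14^2)/5 = 10/5 = 2, a_4 = floor((14 + 14)/2) = 14.
  m_5 = 2*14 - 14 = 14, d_5 = (206 - 14^2)/2 = 10/2 = 5, a_5 = floor((14 + 14)/5) = 5.
  m_6 = 5*5 - 14 = 11, d_6 = (206 - 11^2)/5 = 85/5 = 17, a_6 = floor((14 + 11)/17) = 1.
  m_7 = 17*1 - 11 = 6, d_7 = (206 - 6^2)/17 = 170/17 = 10, a_7 = floor((14 + 6)/10) = 2.
  m_8 = 10*2 - 6 = 14, d_8 = (206 - 14^2)/10 = 10/10 = 1, a_8 = floor((14 + 14)/1) = 28.
  m_9 = 1*28 - 14 = 14, d_9 = (206 - 14^2)/1 = 10/1 = 10: (m_9, d_9) = (m_1, d_1) = (14, 10), so from here the quotients repeat a_1, ..., a_8; the period length is 8.
Hence the expansion of sqrt(206) is a_0 = 14 followed by the repeating block 2, 1, 5, 14, 5, 1, 2, 28 (period 8).

[14; (2, 1, 5, 14, 5, 1, 2, 28)]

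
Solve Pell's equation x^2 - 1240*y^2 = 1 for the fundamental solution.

(x, y) = (848719, 24102)

First expand sqrt(1240) as a continued fraction. With x_i = (sqrt(1240) + m_i)/d_i and (m_0, d_0) = (0, 1): a_0 = floor(sqrt(1240)) = 35, since 35^2 = 1225 <= 1240 < 1296 = 36^2.
Iterate m_{i+1} = d_i*a_i - m_i, d_{i+1} = (1240 - m_{i+1}^2)/d_i, a_{i+1} = floor((a_0 + m_{i+1})/d_{i+1}):
  m_1 = 1*35 - 0 = 35, d_1 = (1240 - 35^2)/1 = 15/1 = 15, a_1 = floor((35 + 35)/15) = 4.
  m_2 = 15*4 - 35 = 25, d_2 = (1240 - 25^2)/15 = 615/15 = 41, a_2 = floor((35 + 25)/41) = 1.
  m_3 = 41*1 - 25 = 16, d_3 = (1240 - 16^2)/41 = 984/41 = 24, a_3 = floor((35 + 16)/24) = 2.
  m_4 = 24*2 - 16 = 32, d_4 = (1240 - 32^2)/24 = 216/24 = 9, a_4 = floor((35 + 32)/9) = 7.
  m_5 = 9*7 - 32 = 31, d_5 = (1240 - 31^2)/9 = 279/9 = 31, a_5 = floor((35 + 31)/31) = 2.
  m_6 = 31*2 - 31 = 31, d_6 = (1240 - 31^2)/31 = 279/31 = 9, a_6 = floor((35 + 31)/9) = 7.
  m_7 = 9*7 - 31 = 32, d_7 = (1240 - 32^2)/9 = 216/9 = 24, a_7 = floor((35 + 32)/24) = 2.
  m_8 = 24*2 - 32 = 16, d_8 = (1240 - 16^2)/24 = 984/24 = 41, a_8 = floor((35 + 16)/41) = 1.
  m_9 = 41*1 - 16 = 25, d_9 = (1240 - 25^2)/41 = 615/41 = 15, a_9 = floor((35 + 25)/15) = 4.
  m_10 = 15*4 - 25 = 35, d_10 = (1240 - 35^2)/15 = 15/15 = 1, a_10 = floor((35 + 35)/1) = 70.
  m_11 = 1*70 - 35 = 35, d_11 = (1240 - 35^2)/1 = 15/1 = 15: (m_11, d_11) = (m_1, d_1) = (35, 15), so from here the quotients repeat a_1, ..., a_10; the period length is 10.
So sqrt(1240) = [35; (4, 1, 2, 7, 2, 7, 2, 1, 4, 70)] with period length k = 10.
k is even, so the fundamental solution of x^2 - 1240y^2 = 1 is (p_{k-1}, q_{k-1}) = (p_9, q_9); compute convergents through index 9.
Convergents (p_i = a_i*p_{i-1} + p_{i-2}, q_i = a_i*q_{i-1} + q_{i-2} with p_{-2}=0, p_{-1}=1, q_{-2}=1, q_{-1}=0):
  i=0: a_0=35, p_0 = 35*1 + 0 = 35, q_0 = 35*0 + 1 = 1.
  i=1: a_1=4, p_1 = 4*35 + 1 = 141, q_1 = 4*1 + 0 = 4.
  i=2: a_2=1, p_2 = 1*141 + 35 = 176, q_2 = 1*4 + 1 = 5.
  i=3: a_3=2, p_3 = 2*176 + 141 = 493, q_3 = 2*5 + 4 = 14.
  i=4: a_4=7, p_4 = 7*493 + 176 = 3627, q_4 = 7*14 + 5 = 103.
  i=5: a_5=2, p_5 = 2*3627 + 493 = 7747, q_5 = 2*103 + 14 = 220.
  i=6: a_6=7, p_6 = 7*7747 + 3627 = 57856, q_6 = 7*220 + 103 = 1643.
  i=7: a_7=2, p_7 = 2*57856 + 7747 = 123459, q_7 = 2*1643 + 220 = 3506.
  i=8: a_8=1, p_8 = 1*123459 + 57856 = 181315, q_8 = 1*3506 + 1643 = 5149.
  i=9: a_9=4, p_9 = 4*181315 + 123459 = 848719, q_9 = 4*5149 + 3506 = 24102.
Check: 848719^2 - 1240*24102^2 = 720323940961 - 720323940960 = 1, so (x, y) = (848719, 24102) solves the equation, and by the theorem it is the least positive solution.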